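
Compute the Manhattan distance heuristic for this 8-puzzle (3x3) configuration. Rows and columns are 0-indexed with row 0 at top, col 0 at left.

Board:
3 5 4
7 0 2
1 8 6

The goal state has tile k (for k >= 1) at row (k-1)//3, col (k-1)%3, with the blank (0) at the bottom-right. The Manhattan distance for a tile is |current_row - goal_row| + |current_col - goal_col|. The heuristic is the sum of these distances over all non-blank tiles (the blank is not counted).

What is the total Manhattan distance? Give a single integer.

Answer: 12

Derivation:
Tile 3: (0,0)->(0,2) = 2
Tile 5: (0,1)->(1,1) = 1
Tile 4: (0,2)->(1,0) = 3
Tile 7: (1,0)->(2,0) = 1
Tile 2: (1,2)->(0,1) = 2
Tile 1: (2,0)->(0,0) = 2
Tile 8: (2,1)->(2,1) = 0
Tile 6: (2,2)->(1,2) = 1
Sum: 2 + 1 + 3 + 1 + 2 + 2 + 0 + 1 = 12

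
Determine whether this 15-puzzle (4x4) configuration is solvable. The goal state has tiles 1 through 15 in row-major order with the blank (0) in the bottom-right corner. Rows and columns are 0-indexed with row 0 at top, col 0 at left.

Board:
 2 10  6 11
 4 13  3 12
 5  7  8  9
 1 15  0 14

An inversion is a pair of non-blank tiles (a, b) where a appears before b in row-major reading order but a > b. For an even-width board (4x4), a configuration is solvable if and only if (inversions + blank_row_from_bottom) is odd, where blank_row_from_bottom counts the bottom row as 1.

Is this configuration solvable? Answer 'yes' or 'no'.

Answer: yes

Derivation:
Inversions: 40
Blank is in row 3 (0-indexed from top), which is row 1 counting from the bottom (bottom = 1).
40 + 1 = 41, which is odd, so the puzzle is solvable.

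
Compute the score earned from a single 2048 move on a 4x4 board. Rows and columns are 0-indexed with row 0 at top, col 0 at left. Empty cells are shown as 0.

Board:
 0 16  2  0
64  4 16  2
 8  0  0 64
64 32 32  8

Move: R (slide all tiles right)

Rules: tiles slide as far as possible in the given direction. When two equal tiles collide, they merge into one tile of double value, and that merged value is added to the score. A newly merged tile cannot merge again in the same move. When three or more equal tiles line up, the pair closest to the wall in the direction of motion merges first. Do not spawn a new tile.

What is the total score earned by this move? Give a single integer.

Slide right:
row 0: [0, 16, 2, 0] -> [0, 0, 16, 2]  score +0 (running 0)
row 1: [64, 4, 16, 2] -> [64, 4, 16, 2]  score +0 (running 0)
row 2: [8, 0, 0, 64] -> [0, 0, 8, 64]  score +0 (running 0)
row 3: [64, 32, 32, 8] -> [0, 64, 64, 8]  score +64 (running 64)
Board after move:
 0  0 16  2
64  4 16  2
 0  0  8 64
 0 64 64  8

Answer: 64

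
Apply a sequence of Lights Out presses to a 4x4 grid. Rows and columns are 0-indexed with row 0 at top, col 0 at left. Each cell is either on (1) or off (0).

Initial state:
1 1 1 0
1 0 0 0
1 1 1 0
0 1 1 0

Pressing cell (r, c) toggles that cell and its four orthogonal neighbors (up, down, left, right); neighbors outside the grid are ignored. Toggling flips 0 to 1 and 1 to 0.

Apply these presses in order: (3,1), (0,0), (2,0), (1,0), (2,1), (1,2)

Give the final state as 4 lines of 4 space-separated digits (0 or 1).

Answer: 1 0 0 0
0 1 1 1
0 0 1 0
0 1 0 0

Derivation:
After press 1 at (3,1):
1 1 1 0
1 0 0 0
1 0 1 0
1 0 0 0

After press 2 at (0,0):
0 0 1 0
0 0 0 0
1 0 1 0
1 0 0 0

After press 3 at (2,0):
0 0 1 0
1 0 0 0
0 1 1 0
0 0 0 0

After press 4 at (1,0):
1 0 1 0
0 1 0 0
1 1 1 0
0 0 0 0

After press 5 at (2,1):
1 0 1 0
0 0 0 0
0 0 0 0
0 1 0 0

After press 6 at (1,2):
1 0 0 0
0 1 1 1
0 0 1 0
0 1 0 0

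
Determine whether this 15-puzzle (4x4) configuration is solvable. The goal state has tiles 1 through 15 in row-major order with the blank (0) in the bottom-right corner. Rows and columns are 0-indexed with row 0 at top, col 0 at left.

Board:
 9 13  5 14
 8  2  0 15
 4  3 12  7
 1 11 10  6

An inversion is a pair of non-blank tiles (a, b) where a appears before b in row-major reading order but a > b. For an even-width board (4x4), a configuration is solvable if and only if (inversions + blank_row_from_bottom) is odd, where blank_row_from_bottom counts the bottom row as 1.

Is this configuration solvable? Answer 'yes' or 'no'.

Answer: no

Derivation:
Inversions: 61
Blank is in row 1 (0-indexed from top), which is row 3 counting from the bottom (bottom = 1).
61 + 3 = 64, which is even, so the puzzle is not solvable.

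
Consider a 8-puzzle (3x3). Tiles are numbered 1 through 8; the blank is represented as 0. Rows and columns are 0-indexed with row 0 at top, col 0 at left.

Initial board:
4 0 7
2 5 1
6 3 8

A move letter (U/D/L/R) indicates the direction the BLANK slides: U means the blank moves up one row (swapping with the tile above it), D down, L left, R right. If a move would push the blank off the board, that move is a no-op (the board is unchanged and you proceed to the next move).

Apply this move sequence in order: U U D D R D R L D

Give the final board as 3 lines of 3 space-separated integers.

Answer: 4 5 7
2 3 1
6 0 8

Derivation:
After move 1 (U):
4 0 7
2 5 1
6 3 8

After move 2 (U):
4 0 7
2 5 1
6 3 8

After move 3 (D):
4 5 7
2 0 1
6 3 8

After move 4 (D):
4 5 7
2 3 1
6 0 8

After move 5 (R):
4 5 7
2 3 1
6 8 0

After move 6 (D):
4 5 7
2 3 1
6 8 0

After move 7 (R):
4 5 7
2 3 1
6 8 0

After move 8 (L):
4 5 7
2 3 1
6 0 8

After move 9 (D):
4 5 7
2 3 1
6 0 8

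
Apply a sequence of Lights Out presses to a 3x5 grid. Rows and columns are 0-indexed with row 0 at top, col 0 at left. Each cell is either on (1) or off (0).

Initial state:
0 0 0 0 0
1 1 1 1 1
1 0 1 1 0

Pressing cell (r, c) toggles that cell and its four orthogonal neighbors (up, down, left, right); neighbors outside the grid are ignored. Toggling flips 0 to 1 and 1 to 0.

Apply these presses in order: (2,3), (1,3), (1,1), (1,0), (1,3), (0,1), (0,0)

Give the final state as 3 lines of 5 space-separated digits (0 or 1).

After press 1 at (2,3):
0 0 0 0 0
1 1 1 0 1
1 0 0 0 1

After press 2 at (1,3):
0 0 0 1 0
1 1 0 1 0
1 0 0 1 1

After press 3 at (1,1):
0 1 0 1 0
0 0 1 1 0
1 1 0 1 1

After press 4 at (1,0):
1 1 0 1 0
1 1 1 1 0
0 1 0 1 1

After press 5 at (1,3):
1 1 0 0 0
1 1 0 0 1
0 1 0 0 1

After press 6 at (0,1):
0 0 1 0 0
1 0 0 0 1
0 1 0 0 1

After press 7 at (0,0):
1 1 1 0 0
0 0 0 0 1
0 1 0 0 1

Answer: 1 1 1 0 0
0 0 0 0 1
0 1 0 0 1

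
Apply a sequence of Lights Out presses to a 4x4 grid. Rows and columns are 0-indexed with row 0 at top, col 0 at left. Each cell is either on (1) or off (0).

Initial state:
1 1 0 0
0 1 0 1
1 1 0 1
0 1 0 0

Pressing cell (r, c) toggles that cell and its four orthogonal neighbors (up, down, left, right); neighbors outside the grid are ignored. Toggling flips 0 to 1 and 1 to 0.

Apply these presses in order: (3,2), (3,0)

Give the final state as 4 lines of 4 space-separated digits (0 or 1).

After press 1 at (3,2):
1 1 0 0
0 1 0 1
1 1 1 1
0 0 1 1

After press 2 at (3,0):
1 1 0 0
0 1 0 1
0 1 1 1
1 1 1 1

Answer: 1 1 0 0
0 1 0 1
0 1 1 1
1 1 1 1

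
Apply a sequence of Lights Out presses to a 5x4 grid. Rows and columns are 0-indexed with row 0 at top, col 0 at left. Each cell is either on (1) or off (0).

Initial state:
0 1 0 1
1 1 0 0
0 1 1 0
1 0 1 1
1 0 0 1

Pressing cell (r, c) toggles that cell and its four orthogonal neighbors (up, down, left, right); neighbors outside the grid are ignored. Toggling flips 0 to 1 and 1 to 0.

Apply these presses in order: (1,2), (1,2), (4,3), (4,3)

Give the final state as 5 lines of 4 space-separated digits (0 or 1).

Answer: 0 1 0 1
1 1 0 0
0 1 1 0
1 0 1 1
1 0 0 1

Derivation:
After press 1 at (1,2):
0 1 1 1
1 0 1 1
0 1 0 0
1 0 1 1
1 0 0 1

After press 2 at (1,2):
0 1 0 1
1 1 0 0
0 1 1 0
1 0 1 1
1 0 0 1

After press 3 at (4,3):
0 1 0 1
1 1 0 0
0 1 1 0
1 0 1 0
1 0 1 0

After press 4 at (4,3):
0 1 0 1
1 1 0 0
0 1 1 0
1 0 1 1
1 0 0 1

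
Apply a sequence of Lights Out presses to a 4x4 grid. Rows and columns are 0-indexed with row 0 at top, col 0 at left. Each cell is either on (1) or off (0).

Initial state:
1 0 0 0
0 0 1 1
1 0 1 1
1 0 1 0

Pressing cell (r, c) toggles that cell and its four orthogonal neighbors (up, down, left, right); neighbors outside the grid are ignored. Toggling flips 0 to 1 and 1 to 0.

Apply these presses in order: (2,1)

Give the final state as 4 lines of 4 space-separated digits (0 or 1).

Answer: 1 0 0 0
0 1 1 1
0 1 0 1
1 1 1 0

Derivation:
After press 1 at (2,1):
1 0 0 0
0 1 1 1
0 1 0 1
1 1 1 0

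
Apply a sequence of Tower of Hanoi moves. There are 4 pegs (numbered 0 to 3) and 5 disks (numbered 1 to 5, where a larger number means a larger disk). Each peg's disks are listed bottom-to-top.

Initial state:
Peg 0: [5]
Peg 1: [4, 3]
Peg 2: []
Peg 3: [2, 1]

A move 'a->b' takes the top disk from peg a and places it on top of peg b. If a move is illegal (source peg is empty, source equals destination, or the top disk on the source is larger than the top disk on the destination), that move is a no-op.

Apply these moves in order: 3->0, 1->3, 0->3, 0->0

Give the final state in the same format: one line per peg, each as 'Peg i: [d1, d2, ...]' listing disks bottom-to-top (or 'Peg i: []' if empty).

Answer: Peg 0: [5]
Peg 1: [4, 3]
Peg 2: []
Peg 3: [2, 1]

Derivation:
After move 1 (3->0):
Peg 0: [5, 1]
Peg 1: [4, 3]
Peg 2: []
Peg 3: [2]

After move 2 (1->3):
Peg 0: [5, 1]
Peg 1: [4, 3]
Peg 2: []
Peg 3: [2]

After move 3 (0->3):
Peg 0: [5]
Peg 1: [4, 3]
Peg 2: []
Peg 3: [2, 1]

After move 4 (0->0):
Peg 0: [5]
Peg 1: [4, 3]
Peg 2: []
Peg 3: [2, 1]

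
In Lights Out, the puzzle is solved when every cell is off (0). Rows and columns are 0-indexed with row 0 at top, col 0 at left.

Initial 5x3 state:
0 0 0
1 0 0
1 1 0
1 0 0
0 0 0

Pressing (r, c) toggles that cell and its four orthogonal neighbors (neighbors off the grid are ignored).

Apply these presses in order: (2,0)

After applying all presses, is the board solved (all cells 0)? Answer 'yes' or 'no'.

Answer: yes

Derivation:
After press 1 at (2,0):
0 0 0
0 0 0
0 0 0
0 0 0
0 0 0

Lights still on: 0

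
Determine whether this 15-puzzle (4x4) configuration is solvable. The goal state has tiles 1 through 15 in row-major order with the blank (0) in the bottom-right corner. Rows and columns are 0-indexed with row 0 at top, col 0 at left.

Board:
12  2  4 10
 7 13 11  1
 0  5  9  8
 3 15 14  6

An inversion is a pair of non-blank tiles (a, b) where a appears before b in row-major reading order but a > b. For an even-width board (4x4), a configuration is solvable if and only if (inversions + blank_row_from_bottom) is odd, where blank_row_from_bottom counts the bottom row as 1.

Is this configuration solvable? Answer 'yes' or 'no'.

Answer: yes

Derivation:
Inversions: 47
Blank is in row 2 (0-indexed from top), which is row 2 counting from the bottom (bottom = 1).
47 + 2 = 49, which is odd, so the puzzle is solvable.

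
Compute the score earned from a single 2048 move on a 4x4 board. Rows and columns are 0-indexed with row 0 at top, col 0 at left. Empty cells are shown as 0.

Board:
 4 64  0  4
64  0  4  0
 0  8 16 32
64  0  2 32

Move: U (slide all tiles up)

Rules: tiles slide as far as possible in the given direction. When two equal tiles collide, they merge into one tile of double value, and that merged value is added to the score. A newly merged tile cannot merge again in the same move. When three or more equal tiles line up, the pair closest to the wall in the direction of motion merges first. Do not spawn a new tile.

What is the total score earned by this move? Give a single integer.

Slide up:
col 0: [4, 64, 0, 64] -> [4, 128, 0, 0]  score +128 (running 128)
col 1: [64, 0, 8, 0] -> [64, 8, 0, 0]  score +0 (running 128)
col 2: [0, 4, 16, 2] -> [4, 16, 2, 0]  score +0 (running 128)
col 3: [4, 0, 32, 32] -> [4, 64, 0, 0]  score +64 (running 192)
Board after move:
  4  64   4   4
128   8  16  64
  0   0   2   0
  0   0   0   0

Answer: 192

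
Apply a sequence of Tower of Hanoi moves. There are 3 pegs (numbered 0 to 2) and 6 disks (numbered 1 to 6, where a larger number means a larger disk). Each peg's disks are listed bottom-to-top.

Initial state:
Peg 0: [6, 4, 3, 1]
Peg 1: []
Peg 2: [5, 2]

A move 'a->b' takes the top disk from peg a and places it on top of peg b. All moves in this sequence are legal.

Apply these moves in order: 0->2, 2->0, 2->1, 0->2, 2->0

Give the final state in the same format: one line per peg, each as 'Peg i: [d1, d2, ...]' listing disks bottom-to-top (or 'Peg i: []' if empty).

After move 1 (0->2):
Peg 0: [6, 4, 3]
Peg 1: []
Peg 2: [5, 2, 1]

After move 2 (2->0):
Peg 0: [6, 4, 3, 1]
Peg 1: []
Peg 2: [5, 2]

After move 3 (2->1):
Peg 0: [6, 4, 3, 1]
Peg 1: [2]
Peg 2: [5]

After move 4 (0->2):
Peg 0: [6, 4, 3]
Peg 1: [2]
Peg 2: [5, 1]

After move 5 (2->0):
Peg 0: [6, 4, 3, 1]
Peg 1: [2]
Peg 2: [5]

Answer: Peg 0: [6, 4, 3, 1]
Peg 1: [2]
Peg 2: [5]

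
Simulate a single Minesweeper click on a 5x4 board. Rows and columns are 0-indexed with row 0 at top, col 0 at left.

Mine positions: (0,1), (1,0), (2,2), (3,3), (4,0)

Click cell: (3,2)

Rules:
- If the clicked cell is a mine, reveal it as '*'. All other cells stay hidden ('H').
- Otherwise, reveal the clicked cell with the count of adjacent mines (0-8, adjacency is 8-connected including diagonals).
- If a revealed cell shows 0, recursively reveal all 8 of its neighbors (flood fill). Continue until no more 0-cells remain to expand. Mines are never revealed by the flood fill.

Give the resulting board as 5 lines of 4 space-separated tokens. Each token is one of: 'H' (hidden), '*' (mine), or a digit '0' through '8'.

H H H H
H H H H
H H H H
H H 2 H
H H H H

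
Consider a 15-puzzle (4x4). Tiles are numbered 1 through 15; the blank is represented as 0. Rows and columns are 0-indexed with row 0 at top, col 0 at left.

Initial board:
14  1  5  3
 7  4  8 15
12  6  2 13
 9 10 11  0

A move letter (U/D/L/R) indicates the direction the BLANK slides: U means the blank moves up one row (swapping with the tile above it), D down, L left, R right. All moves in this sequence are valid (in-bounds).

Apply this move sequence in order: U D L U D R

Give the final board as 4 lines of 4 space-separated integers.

Answer: 14  1  5  3
 7  4  8 15
12  6  2 13
 9 10 11  0

Derivation:
After move 1 (U):
14  1  5  3
 7  4  8 15
12  6  2  0
 9 10 11 13

After move 2 (D):
14  1  5  3
 7  4  8 15
12  6  2 13
 9 10 11  0

After move 3 (L):
14  1  5  3
 7  4  8 15
12  6  2 13
 9 10  0 11

After move 4 (U):
14  1  5  3
 7  4  8 15
12  6  0 13
 9 10  2 11

After move 5 (D):
14  1  5  3
 7  4  8 15
12  6  2 13
 9 10  0 11

After move 6 (R):
14  1  5  3
 7  4  8 15
12  6  2 13
 9 10 11  0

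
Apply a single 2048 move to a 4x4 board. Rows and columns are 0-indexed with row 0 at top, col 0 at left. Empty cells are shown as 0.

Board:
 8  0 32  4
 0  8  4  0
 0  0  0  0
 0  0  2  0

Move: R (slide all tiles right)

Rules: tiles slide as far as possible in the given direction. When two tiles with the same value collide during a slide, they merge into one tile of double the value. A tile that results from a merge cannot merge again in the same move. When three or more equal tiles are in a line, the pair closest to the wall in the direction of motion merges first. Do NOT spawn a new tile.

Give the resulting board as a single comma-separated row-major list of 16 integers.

Answer: 0, 8, 32, 4, 0, 0, 8, 4, 0, 0, 0, 0, 0, 0, 0, 2

Derivation:
Slide right:
row 0: [8, 0, 32, 4] -> [0, 8, 32, 4]
row 1: [0, 8, 4, 0] -> [0, 0, 8, 4]
row 2: [0, 0, 0, 0] -> [0, 0, 0, 0]
row 3: [0, 0, 2, 0] -> [0, 0, 0, 2]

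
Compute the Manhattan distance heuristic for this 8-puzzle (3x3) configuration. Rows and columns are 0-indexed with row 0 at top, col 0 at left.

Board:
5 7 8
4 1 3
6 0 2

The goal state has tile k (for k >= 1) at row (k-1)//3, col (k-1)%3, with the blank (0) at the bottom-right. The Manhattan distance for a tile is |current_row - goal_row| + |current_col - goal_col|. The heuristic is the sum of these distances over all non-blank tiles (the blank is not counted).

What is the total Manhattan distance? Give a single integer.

Answer: 17

Derivation:
Tile 5: at (0,0), goal (1,1), distance |0-1|+|0-1| = 2
Tile 7: at (0,1), goal (2,0), distance |0-2|+|1-0| = 3
Tile 8: at (0,2), goal (2,1), distance |0-2|+|2-1| = 3
Tile 4: at (1,0), goal (1,0), distance |1-1|+|0-0| = 0
Tile 1: at (1,1), goal (0,0), distance |1-0|+|1-0| = 2
Tile 3: at (1,2), goal (0,2), distance |1-0|+|2-2| = 1
Tile 6: at (2,0), goal (1,2), distance |2-1|+|0-2| = 3
Tile 2: at (2,2), goal (0,1), distance |2-0|+|2-1| = 3
Sum: 2 + 3 + 3 + 0 + 2 + 1 + 3 + 3 = 17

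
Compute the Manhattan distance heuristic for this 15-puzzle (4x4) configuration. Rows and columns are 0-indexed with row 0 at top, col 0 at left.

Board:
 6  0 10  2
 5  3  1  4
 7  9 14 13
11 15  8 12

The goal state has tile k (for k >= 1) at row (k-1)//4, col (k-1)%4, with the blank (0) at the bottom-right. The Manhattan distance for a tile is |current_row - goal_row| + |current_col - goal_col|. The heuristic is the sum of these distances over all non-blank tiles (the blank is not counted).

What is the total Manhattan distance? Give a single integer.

Answer: 31

Derivation:
Tile 6: at (0,0), goal (1,1), distance |0-1|+|0-1| = 2
Tile 10: at (0,2), goal (2,1), distance |0-2|+|2-1| = 3
Tile 2: at (0,3), goal (0,1), distance |0-0|+|3-1| = 2
Tile 5: at (1,0), goal (1,0), distance |1-1|+|0-0| = 0
Tile 3: at (1,1), goal (0,2), distance |1-0|+|1-2| = 2
Tile 1: at (1,2), goal (0,0), distance |1-0|+|2-0| = 3
Tile 4: at (1,3), goal (0,3), distance |1-0|+|3-3| = 1
Tile 7: at (2,0), goal (1,2), distance |2-1|+|0-2| = 3
Tile 9: at (2,1), goal (2,0), distance |2-2|+|1-0| = 1
Tile 14: at (2,2), goal (3,1), distance |2-3|+|2-1| = 2
Tile 13: at (2,3), goal (3,0), distance |2-3|+|3-0| = 4
Tile 11: at (3,0), goal (2,2), distance |3-2|+|0-2| = 3
Tile 15: at (3,1), goal (3,2), distance |3-3|+|1-2| = 1
Tile 8: at (3,2), goal (1,3), distance |3-1|+|2-3| = 3
Tile 12: at (3,3), goal (2,3), distance |3-2|+|3-3| = 1
Sum: 2 + 3 + 2 + 0 + 2 + 3 + 1 + 3 + 1 + 2 + 4 + 3 + 1 + 3 + 1 = 31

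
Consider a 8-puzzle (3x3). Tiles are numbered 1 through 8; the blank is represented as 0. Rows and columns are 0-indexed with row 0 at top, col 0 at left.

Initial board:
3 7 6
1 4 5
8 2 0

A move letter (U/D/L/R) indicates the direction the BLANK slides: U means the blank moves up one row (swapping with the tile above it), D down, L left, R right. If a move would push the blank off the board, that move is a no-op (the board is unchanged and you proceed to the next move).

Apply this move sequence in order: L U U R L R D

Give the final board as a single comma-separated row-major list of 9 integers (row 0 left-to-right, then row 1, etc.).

Answer: 3, 6, 5, 1, 7, 0, 8, 4, 2

Derivation:
After move 1 (L):
3 7 6
1 4 5
8 0 2

After move 2 (U):
3 7 6
1 0 5
8 4 2

After move 3 (U):
3 0 6
1 7 5
8 4 2

After move 4 (R):
3 6 0
1 7 5
8 4 2

After move 5 (L):
3 0 6
1 7 5
8 4 2

After move 6 (R):
3 6 0
1 7 5
8 4 2

After move 7 (D):
3 6 5
1 7 0
8 4 2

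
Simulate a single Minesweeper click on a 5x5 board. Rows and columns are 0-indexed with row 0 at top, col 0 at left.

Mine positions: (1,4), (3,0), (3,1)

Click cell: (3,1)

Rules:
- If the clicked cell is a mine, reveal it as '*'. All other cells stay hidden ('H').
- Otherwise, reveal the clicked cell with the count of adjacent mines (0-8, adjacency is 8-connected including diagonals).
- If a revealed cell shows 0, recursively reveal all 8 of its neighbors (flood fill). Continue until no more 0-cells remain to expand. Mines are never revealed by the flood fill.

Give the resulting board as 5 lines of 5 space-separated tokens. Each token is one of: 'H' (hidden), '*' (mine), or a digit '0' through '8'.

H H H H H
H H H H H
H H H H H
H * H H H
H H H H H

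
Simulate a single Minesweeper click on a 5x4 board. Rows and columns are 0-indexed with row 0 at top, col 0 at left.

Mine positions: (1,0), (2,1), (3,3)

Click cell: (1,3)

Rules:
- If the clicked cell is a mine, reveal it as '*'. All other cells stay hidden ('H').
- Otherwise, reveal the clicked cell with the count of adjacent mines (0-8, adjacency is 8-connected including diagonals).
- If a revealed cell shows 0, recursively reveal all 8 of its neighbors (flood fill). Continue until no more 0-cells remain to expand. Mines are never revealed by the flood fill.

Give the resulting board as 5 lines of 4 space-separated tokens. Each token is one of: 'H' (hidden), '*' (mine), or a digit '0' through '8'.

H 1 0 0
H 2 1 0
H H 2 1
H H H H
H H H H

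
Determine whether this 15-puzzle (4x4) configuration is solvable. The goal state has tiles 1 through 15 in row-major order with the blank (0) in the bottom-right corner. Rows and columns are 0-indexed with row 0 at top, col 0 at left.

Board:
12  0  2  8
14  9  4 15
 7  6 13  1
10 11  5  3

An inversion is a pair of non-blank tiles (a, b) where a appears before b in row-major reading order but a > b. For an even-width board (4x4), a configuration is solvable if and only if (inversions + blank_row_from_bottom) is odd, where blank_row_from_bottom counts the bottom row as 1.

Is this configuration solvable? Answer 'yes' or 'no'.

Answer: yes

Derivation:
Inversions: 61
Blank is in row 0 (0-indexed from top), which is row 4 counting from the bottom (bottom = 1).
61 + 4 = 65, which is odd, so the puzzle is solvable.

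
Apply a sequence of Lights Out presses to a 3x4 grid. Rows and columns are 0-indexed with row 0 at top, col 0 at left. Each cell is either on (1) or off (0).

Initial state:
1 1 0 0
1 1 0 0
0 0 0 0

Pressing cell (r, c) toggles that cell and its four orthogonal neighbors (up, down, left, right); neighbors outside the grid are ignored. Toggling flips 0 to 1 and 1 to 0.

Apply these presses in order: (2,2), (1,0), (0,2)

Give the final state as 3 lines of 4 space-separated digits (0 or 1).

After press 1 at (2,2):
1 1 0 0
1 1 1 0
0 1 1 1

After press 2 at (1,0):
0 1 0 0
0 0 1 0
1 1 1 1

After press 3 at (0,2):
0 0 1 1
0 0 0 0
1 1 1 1

Answer: 0 0 1 1
0 0 0 0
1 1 1 1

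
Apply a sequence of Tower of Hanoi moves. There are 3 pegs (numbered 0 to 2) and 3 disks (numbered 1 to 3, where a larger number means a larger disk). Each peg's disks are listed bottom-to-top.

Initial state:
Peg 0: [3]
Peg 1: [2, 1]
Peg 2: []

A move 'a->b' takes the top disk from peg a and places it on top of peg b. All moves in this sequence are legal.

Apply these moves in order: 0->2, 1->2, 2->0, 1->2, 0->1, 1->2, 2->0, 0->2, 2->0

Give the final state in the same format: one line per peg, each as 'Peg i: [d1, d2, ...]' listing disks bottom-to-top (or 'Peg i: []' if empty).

After move 1 (0->2):
Peg 0: []
Peg 1: [2, 1]
Peg 2: [3]

After move 2 (1->2):
Peg 0: []
Peg 1: [2]
Peg 2: [3, 1]

After move 3 (2->0):
Peg 0: [1]
Peg 1: [2]
Peg 2: [3]

After move 4 (1->2):
Peg 0: [1]
Peg 1: []
Peg 2: [3, 2]

After move 5 (0->1):
Peg 0: []
Peg 1: [1]
Peg 2: [3, 2]

After move 6 (1->2):
Peg 0: []
Peg 1: []
Peg 2: [3, 2, 1]

After move 7 (2->0):
Peg 0: [1]
Peg 1: []
Peg 2: [3, 2]

After move 8 (0->2):
Peg 0: []
Peg 1: []
Peg 2: [3, 2, 1]

After move 9 (2->0):
Peg 0: [1]
Peg 1: []
Peg 2: [3, 2]

Answer: Peg 0: [1]
Peg 1: []
Peg 2: [3, 2]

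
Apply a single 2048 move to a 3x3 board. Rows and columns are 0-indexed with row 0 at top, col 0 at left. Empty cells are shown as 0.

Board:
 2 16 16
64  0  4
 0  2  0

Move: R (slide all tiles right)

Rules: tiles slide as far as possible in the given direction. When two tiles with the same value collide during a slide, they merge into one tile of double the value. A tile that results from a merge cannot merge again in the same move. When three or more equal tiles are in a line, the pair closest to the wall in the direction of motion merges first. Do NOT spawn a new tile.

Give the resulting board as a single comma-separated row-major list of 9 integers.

Answer: 0, 2, 32, 0, 64, 4, 0, 0, 2

Derivation:
Slide right:
row 0: [2, 16, 16] -> [0, 2, 32]
row 1: [64, 0, 4] -> [0, 64, 4]
row 2: [0, 2, 0] -> [0, 0, 2]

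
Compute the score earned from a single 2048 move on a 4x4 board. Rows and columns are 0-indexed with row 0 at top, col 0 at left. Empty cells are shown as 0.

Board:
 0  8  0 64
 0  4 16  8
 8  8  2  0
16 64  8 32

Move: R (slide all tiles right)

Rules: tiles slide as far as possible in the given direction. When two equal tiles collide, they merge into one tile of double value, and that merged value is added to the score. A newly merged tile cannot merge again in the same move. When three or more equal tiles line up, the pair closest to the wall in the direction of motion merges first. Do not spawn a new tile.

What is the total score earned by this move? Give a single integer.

Answer: 16

Derivation:
Slide right:
row 0: [0, 8, 0, 64] -> [0, 0, 8, 64]  score +0 (running 0)
row 1: [0, 4, 16, 8] -> [0, 4, 16, 8]  score +0 (running 0)
row 2: [8, 8, 2, 0] -> [0, 0, 16, 2]  score +16 (running 16)
row 3: [16, 64, 8, 32] -> [16, 64, 8, 32]  score +0 (running 16)
Board after move:
 0  0  8 64
 0  4 16  8
 0  0 16  2
16 64  8 32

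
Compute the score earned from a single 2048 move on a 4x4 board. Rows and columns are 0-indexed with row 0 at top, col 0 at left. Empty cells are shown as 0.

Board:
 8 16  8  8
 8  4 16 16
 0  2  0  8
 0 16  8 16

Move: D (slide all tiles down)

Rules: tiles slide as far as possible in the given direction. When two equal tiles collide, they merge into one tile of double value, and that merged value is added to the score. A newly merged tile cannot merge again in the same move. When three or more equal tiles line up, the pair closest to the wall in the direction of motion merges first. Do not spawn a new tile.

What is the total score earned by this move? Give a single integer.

Slide down:
col 0: [8, 8, 0, 0] -> [0, 0, 0, 16]  score +16 (running 16)
col 1: [16, 4, 2, 16] -> [16, 4, 2, 16]  score +0 (running 16)
col 2: [8, 16, 0, 8] -> [0, 8, 16, 8]  score +0 (running 16)
col 3: [8, 16, 8, 16] -> [8, 16, 8, 16]  score +0 (running 16)
Board after move:
 0 16  0  8
 0  4  8 16
 0  2 16  8
16 16  8 16

Answer: 16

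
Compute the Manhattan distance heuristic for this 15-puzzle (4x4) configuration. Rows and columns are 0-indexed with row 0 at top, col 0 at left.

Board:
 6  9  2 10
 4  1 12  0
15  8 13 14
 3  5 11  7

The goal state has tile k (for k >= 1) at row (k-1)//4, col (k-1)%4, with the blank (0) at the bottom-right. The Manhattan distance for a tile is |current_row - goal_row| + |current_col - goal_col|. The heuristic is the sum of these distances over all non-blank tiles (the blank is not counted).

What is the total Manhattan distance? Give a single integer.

Answer: 42

Derivation:
Tile 6: at (0,0), goal (1,1), distance |0-1|+|0-1| = 2
Tile 9: at (0,1), goal (2,0), distance |0-2|+|1-0| = 3
Tile 2: at (0,2), goal (0,1), distance |0-0|+|2-1| = 1
Tile 10: at (0,3), goal (2,1), distance |0-2|+|3-1| = 4
Tile 4: at (1,0), goal (0,3), distance |1-0|+|0-3| = 4
Tile 1: at (1,1), goal (0,0), distance |1-0|+|1-0| = 2
Tile 12: at (1,2), goal (2,3), distance |1-2|+|2-3| = 2
Tile 15: at (2,0), goal (3,2), distance |2-3|+|0-2| = 3
Tile 8: at (2,1), goal (1,3), distance |2-1|+|1-3| = 3
Tile 13: at (2,2), goal (3,0), distance |2-3|+|2-0| = 3
Tile 14: at (2,3), goal (3,1), distance |2-3|+|3-1| = 3
Tile 3: at (3,0), goal (0,2), distance |3-0|+|0-2| = 5
Tile 5: at (3,1), goal (1,0), distance |3-1|+|1-0| = 3
Tile 11: at (3,2), goal (2,2), distance |3-2|+|2-2| = 1
Tile 7: at (3,3), goal (1,2), distance |3-1|+|3-2| = 3
Sum: 2 + 3 + 1 + 4 + 4 + 2 + 2 + 3 + 3 + 3 + 3 + 5 + 3 + 1 + 3 = 42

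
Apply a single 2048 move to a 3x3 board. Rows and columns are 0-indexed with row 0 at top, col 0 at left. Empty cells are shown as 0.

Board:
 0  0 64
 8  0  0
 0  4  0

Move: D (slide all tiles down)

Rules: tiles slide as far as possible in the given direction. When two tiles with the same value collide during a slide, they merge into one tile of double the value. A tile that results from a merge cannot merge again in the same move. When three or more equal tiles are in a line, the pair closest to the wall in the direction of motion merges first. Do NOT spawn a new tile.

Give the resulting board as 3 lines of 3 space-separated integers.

Slide down:
col 0: [0, 8, 0] -> [0, 0, 8]
col 1: [0, 0, 4] -> [0, 0, 4]
col 2: [64, 0, 0] -> [0, 0, 64]

Answer:  0  0  0
 0  0  0
 8  4 64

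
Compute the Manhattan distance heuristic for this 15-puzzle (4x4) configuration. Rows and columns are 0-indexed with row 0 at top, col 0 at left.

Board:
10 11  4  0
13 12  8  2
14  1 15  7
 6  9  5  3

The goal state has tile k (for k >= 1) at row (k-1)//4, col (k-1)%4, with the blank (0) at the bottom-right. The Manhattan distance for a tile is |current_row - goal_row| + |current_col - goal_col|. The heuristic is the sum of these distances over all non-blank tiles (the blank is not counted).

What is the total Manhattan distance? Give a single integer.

Tile 10: (0,0)->(2,1) = 3
Tile 11: (0,1)->(2,2) = 3
Tile 4: (0,2)->(0,3) = 1
Tile 13: (1,0)->(3,0) = 2
Tile 12: (1,1)->(2,3) = 3
Tile 8: (1,2)->(1,3) = 1
Tile 2: (1,3)->(0,1) = 3
Tile 14: (2,0)->(3,1) = 2
Tile 1: (2,1)->(0,0) = 3
Tile 15: (2,2)->(3,2) = 1
Tile 7: (2,3)->(1,2) = 2
Tile 6: (3,0)->(1,1) = 3
Tile 9: (3,1)->(2,0) = 2
Tile 5: (3,2)->(1,0) = 4
Tile 3: (3,3)->(0,2) = 4
Sum: 3 + 3 + 1 + 2 + 3 + 1 + 3 + 2 + 3 + 1 + 2 + 3 + 2 + 4 + 4 = 37

Answer: 37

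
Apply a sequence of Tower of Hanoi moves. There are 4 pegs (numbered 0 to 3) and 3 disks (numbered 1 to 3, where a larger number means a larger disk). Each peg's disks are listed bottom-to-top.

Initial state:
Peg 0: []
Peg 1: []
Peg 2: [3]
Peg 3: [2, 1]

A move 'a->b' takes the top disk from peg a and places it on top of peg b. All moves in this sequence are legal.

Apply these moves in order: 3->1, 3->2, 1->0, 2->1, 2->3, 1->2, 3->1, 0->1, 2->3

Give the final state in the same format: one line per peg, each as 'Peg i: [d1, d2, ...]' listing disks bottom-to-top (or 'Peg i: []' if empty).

After move 1 (3->1):
Peg 0: []
Peg 1: [1]
Peg 2: [3]
Peg 3: [2]

After move 2 (3->2):
Peg 0: []
Peg 1: [1]
Peg 2: [3, 2]
Peg 3: []

After move 3 (1->0):
Peg 0: [1]
Peg 1: []
Peg 2: [3, 2]
Peg 3: []

After move 4 (2->1):
Peg 0: [1]
Peg 1: [2]
Peg 2: [3]
Peg 3: []

After move 5 (2->3):
Peg 0: [1]
Peg 1: [2]
Peg 2: []
Peg 3: [3]

After move 6 (1->2):
Peg 0: [1]
Peg 1: []
Peg 2: [2]
Peg 3: [3]

After move 7 (3->1):
Peg 0: [1]
Peg 1: [3]
Peg 2: [2]
Peg 3: []

After move 8 (0->1):
Peg 0: []
Peg 1: [3, 1]
Peg 2: [2]
Peg 3: []

After move 9 (2->3):
Peg 0: []
Peg 1: [3, 1]
Peg 2: []
Peg 3: [2]

Answer: Peg 0: []
Peg 1: [3, 1]
Peg 2: []
Peg 3: [2]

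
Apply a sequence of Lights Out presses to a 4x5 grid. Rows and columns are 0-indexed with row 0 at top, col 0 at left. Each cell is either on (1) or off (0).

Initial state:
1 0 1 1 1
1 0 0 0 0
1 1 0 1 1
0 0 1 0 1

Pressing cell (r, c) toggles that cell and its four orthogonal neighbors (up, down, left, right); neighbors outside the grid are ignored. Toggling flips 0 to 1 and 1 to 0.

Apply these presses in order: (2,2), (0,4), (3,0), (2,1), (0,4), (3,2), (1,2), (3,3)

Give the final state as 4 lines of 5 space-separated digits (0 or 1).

After press 1 at (2,2):
1 0 1 1 1
1 0 1 0 0
1 0 1 0 1
0 0 0 0 1

After press 2 at (0,4):
1 0 1 0 0
1 0 1 0 1
1 0 1 0 1
0 0 0 0 1

After press 3 at (3,0):
1 0 1 0 0
1 0 1 0 1
0 0 1 0 1
1 1 0 0 1

After press 4 at (2,1):
1 0 1 0 0
1 1 1 0 1
1 1 0 0 1
1 0 0 0 1

After press 5 at (0,4):
1 0 1 1 1
1 1 1 0 0
1 1 0 0 1
1 0 0 0 1

After press 6 at (3,2):
1 0 1 1 1
1 1 1 0 0
1 1 1 0 1
1 1 1 1 1

After press 7 at (1,2):
1 0 0 1 1
1 0 0 1 0
1 1 0 0 1
1 1 1 1 1

After press 8 at (3,3):
1 0 0 1 1
1 0 0 1 0
1 1 0 1 1
1 1 0 0 0

Answer: 1 0 0 1 1
1 0 0 1 0
1 1 0 1 1
1 1 0 0 0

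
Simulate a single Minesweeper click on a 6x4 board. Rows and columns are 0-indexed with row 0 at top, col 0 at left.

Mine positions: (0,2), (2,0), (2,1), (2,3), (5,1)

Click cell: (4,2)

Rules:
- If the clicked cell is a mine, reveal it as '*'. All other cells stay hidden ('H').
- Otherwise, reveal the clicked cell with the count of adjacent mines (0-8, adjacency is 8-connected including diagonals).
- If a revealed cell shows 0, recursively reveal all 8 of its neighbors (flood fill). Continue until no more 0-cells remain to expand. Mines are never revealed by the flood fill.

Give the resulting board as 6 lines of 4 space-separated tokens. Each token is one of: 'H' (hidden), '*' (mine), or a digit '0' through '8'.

H H H H
H H H H
H H H H
H H H H
H H 1 H
H H H H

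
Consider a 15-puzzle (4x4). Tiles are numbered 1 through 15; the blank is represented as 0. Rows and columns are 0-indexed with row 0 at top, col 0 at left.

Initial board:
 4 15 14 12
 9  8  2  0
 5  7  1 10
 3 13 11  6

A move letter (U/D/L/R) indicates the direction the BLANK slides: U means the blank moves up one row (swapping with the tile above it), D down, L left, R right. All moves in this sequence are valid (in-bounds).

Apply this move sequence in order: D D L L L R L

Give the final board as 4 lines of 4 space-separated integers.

Answer:  4 15 14 12
 9  8  2 10
 5  7  1  6
 0  3 13 11

Derivation:
After move 1 (D):
 4 15 14 12
 9  8  2 10
 5  7  1  0
 3 13 11  6

After move 2 (D):
 4 15 14 12
 9  8  2 10
 5  7  1  6
 3 13 11  0

After move 3 (L):
 4 15 14 12
 9  8  2 10
 5  7  1  6
 3 13  0 11

After move 4 (L):
 4 15 14 12
 9  8  2 10
 5  7  1  6
 3  0 13 11

After move 5 (L):
 4 15 14 12
 9  8  2 10
 5  7  1  6
 0  3 13 11

After move 6 (R):
 4 15 14 12
 9  8  2 10
 5  7  1  6
 3  0 13 11

After move 7 (L):
 4 15 14 12
 9  8  2 10
 5  7  1  6
 0  3 13 11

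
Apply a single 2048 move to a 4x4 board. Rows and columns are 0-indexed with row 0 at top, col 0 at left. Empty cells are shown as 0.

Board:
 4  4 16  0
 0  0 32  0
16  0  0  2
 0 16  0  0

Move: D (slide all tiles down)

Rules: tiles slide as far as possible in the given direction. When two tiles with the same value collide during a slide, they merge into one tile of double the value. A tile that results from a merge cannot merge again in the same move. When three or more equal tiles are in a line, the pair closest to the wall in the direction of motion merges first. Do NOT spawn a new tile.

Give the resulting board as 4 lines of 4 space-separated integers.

Slide down:
col 0: [4, 0, 16, 0] -> [0, 0, 4, 16]
col 1: [4, 0, 0, 16] -> [0, 0, 4, 16]
col 2: [16, 32, 0, 0] -> [0, 0, 16, 32]
col 3: [0, 0, 2, 0] -> [0, 0, 0, 2]

Answer:  0  0  0  0
 0  0  0  0
 4  4 16  0
16 16 32  2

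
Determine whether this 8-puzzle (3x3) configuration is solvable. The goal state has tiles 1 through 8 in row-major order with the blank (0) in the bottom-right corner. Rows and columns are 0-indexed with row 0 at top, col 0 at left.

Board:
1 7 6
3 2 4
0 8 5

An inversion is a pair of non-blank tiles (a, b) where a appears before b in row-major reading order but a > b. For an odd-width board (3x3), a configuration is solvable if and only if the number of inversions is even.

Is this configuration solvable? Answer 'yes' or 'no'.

Inversions (pairs i<j in row-major order where tile[i] > tile[j] > 0): 11
11 is odd, so the puzzle is not solvable.

Answer: no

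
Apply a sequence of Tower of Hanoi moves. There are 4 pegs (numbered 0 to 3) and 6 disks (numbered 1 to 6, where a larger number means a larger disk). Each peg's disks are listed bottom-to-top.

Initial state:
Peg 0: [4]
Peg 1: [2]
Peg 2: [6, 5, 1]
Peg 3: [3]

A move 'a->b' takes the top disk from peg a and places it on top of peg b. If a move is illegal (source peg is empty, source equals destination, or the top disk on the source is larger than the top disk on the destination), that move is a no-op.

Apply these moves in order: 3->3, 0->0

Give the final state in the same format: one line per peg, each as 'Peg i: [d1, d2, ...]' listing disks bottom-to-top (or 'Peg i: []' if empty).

After move 1 (3->3):
Peg 0: [4]
Peg 1: [2]
Peg 2: [6, 5, 1]
Peg 3: [3]

After move 2 (0->0):
Peg 0: [4]
Peg 1: [2]
Peg 2: [6, 5, 1]
Peg 3: [3]

Answer: Peg 0: [4]
Peg 1: [2]
Peg 2: [6, 5, 1]
Peg 3: [3]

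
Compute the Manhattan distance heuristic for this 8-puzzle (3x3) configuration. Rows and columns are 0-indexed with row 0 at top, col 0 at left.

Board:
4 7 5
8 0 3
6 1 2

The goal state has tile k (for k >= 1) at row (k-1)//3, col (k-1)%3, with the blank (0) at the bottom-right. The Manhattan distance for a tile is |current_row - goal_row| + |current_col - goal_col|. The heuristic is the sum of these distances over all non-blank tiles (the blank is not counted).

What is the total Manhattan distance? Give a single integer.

Tile 4: (0,0)->(1,0) = 1
Tile 7: (0,1)->(2,0) = 3
Tile 5: (0,2)->(1,1) = 2
Tile 8: (1,0)->(2,1) = 2
Tile 3: (1,2)->(0,2) = 1
Tile 6: (2,0)->(1,2) = 3
Tile 1: (2,1)->(0,0) = 3
Tile 2: (2,2)->(0,1) = 3
Sum: 1 + 3 + 2 + 2 + 1 + 3 + 3 + 3 = 18

Answer: 18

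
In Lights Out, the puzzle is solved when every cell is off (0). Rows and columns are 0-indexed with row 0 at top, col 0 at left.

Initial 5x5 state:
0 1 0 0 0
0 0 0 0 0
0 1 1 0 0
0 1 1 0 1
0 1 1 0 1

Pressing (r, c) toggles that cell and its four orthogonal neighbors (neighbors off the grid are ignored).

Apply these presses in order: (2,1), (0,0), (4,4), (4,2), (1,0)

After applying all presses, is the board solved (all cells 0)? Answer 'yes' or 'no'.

Answer: yes

Derivation:
After press 1 at (2,1):
0 1 0 0 0
0 1 0 0 0
1 0 0 0 0
0 0 1 0 1
0 1 1 0 1

After press 2 at (0,0):
1 0 0 0 0
1 1 0 0 0
1 0 0 0 0
0 0 1 0 1
0 1 1 0 1

After press 3 at (4,4):
1 0 0 0 0
1 1 0 0 0
1 0 0 0 0
0 0 1 0 0
0 1 1 1 0

After press 4 at (4,2):
1 0 0 0 0
1 1 0 0 0
1 0 0 0 0
0 0 0 0 0
0 0 0 0 0

After press 5 at (1,0):
0 0 0 0 0
0 0 0 0 0
0 0 0 0 0
0 0 0 0 0
0 0 0 0 0

Lights still on: 0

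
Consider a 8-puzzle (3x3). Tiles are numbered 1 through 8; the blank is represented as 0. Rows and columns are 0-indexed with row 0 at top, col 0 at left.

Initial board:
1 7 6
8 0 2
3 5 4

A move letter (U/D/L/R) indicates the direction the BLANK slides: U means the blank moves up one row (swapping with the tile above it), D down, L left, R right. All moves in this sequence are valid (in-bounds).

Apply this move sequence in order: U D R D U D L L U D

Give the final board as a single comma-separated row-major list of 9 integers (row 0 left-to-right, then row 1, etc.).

Answer: 1, 7, 6, 8, 2, 4, 0, 3, 5

Derivation:
After move 1 (U):
1 0 6
8 7 2
3 5 4

After move 2 (D):
1 7 6
8 0 2
3 5 4

After move 3 (R):
1 7 6
8 2 0
3 5 4

After move 4 (D):
1 7 6
8 2 4
3 5 0

After move 5 (U):
1 7 6
8 2 0
3 5 4

After move 6 (D):
1 7 6
8 2 4
3 5 0

After move 7 (L):
1 7 6
8 2 4
3 0 5

After move 8 (L):
1 7 6
8 2 4
0 3 5

After move 9 (U):
1 7 6
0 2 4
8 3 5

After move 10 (D):
1 7 6
8 2 4
0 3 5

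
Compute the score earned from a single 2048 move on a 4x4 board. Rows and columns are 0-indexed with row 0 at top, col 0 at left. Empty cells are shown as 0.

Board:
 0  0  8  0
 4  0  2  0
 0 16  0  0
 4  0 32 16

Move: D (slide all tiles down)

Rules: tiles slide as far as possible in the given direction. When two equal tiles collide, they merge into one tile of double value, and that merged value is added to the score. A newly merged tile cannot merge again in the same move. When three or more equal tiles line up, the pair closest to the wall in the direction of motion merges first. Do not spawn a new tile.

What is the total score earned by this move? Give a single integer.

Slide down:
col 0: [0, 4, 0, 4] -> [0, 0, 0, 8]  score +8 (running 8)
col 1: [0, 0, 16, 0] -> [0, 0, 0, 16]  score +0 (running 8)
col 2: [8, 2, 0, 32] -> [0, 8, 2, 32]  score +0 (running 8)
col 3: [0, 0, 0, 16] -> [0, 0, 0, 16]  score +0 (running 8)
Board after move:
 0  0  0  0
 0  0  8  0
 0  0  2  0
 8 16 32 16

Answer: 8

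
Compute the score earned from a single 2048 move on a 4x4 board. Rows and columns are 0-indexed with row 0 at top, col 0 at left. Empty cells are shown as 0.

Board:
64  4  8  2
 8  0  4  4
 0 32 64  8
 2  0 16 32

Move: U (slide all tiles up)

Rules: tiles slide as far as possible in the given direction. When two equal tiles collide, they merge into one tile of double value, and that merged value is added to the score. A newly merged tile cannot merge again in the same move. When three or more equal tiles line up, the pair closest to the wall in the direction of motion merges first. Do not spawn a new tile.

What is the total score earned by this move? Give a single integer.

Answer: 0

Derivation:
Slide up:
col 0: [64, 8, 0, 2] -> [64, 8, 2, 0]  score +0 (running 0)
col 1: [4, 0, 32, 0] -> [4, 32, 0, 0]  score +0 (running 0)
col 2: [8, 4, 64, 16] -> [8, 4, 64, 16]  score +0 (running 0)
col 3: [2, 4, 8, 32] -> [2, 4, 8, 32]  score +0 (running 0)
Board after move:
64  4  8  2
 8 32  4  4
 2  0 64  8
 0  0 16 32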